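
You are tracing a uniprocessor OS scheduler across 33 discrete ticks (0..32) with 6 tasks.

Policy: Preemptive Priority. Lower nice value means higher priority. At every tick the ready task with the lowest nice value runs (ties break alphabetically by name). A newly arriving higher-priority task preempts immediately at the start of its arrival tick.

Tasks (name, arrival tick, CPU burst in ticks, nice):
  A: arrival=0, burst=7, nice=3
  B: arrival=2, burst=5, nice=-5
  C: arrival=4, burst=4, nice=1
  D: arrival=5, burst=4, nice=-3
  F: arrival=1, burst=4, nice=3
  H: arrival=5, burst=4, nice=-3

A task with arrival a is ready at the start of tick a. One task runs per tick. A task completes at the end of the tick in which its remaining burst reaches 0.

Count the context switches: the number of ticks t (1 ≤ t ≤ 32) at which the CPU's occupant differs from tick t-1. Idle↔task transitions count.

t=0: ready={A} → run A
t=1: ready={A,F} → run A
t=2: ready={A,B,F} → run B
t=3: ready={A,B,F} → run B
t=4: ready={A,B,C,F} → run B
t=5: ready={A,B,C,D,F,H} → run B
t=6: ready={A,B,C,D,F,H} → run B
t=7: ready={A,C,D,F,H} → run D
t=8: ready={A,C,D,F,H} → run D
t=9: ready={A,C,D,F,H} → run D
t=10: ready={A,C,D,F,H} → run D
t=11: ready={A,C,F,H} → run H
t=12: ready={A,C,F,H} → run H
t=13: ready={A,C,F,H} → run H
t=14: ready={A,C,F,H} → run H
t=15: ready={A,C,F} → run C
t=16: ready={A,C,F} → run C
t=17: ready={A,C,F} → run C
t=18: ready={A,C,F} → run C
t=19: ready={A,F} → run A
t=20: ready={A,F} → run A
t=21: ready={A,F} → run A
t=22: ready={A,F} → run A
t=23: ready={A,F} → run A
t=24: ready={F} → run F
t=25: ready={F} → run F
t=26: ready={F} → run F
t=27: ready={F} → run F
t=28: (idle)
t=29: (idle)
t=30: (idle)
t=31: (idle)
t=32: (idle)

context switches = 7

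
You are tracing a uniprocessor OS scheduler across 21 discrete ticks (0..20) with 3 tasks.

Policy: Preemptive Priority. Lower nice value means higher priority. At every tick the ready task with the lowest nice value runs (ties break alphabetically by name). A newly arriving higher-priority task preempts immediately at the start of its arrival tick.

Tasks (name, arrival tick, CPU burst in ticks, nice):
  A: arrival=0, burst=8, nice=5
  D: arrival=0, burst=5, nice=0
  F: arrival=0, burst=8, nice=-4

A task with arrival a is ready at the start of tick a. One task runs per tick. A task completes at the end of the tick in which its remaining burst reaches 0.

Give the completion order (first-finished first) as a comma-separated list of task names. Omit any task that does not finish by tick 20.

completion order = F, D, A

t=0: ready={A,D,F} → run F
t=1: ready={A,D,F} → run F
t=2: ready={A,D,F} → run F
t=3: ready={A,D,F} → run F
t=4: ready={A,D,F} → run F
t=5: ready={A,D,F} → run F
t=6: ready={A,D,F} → run F
t=7: ready={A,D,F} → run F
t=8: ready={A,D} → run D
t=9: ready={A,D} → run D
t=10: ready={A,D} → run D
t=11: ready={A,D} → run D
t=12: ready={A,D} → run D
t=13: ready={A} → run A
t=14: ready={A} → run A
t=15: ready={A} → run A
t=16: ready={A} → run A
t=17: ready={A} → run A
t=18: ready={A} → run A
t=19: ready={A} → run A
t=20: ready={A} → run A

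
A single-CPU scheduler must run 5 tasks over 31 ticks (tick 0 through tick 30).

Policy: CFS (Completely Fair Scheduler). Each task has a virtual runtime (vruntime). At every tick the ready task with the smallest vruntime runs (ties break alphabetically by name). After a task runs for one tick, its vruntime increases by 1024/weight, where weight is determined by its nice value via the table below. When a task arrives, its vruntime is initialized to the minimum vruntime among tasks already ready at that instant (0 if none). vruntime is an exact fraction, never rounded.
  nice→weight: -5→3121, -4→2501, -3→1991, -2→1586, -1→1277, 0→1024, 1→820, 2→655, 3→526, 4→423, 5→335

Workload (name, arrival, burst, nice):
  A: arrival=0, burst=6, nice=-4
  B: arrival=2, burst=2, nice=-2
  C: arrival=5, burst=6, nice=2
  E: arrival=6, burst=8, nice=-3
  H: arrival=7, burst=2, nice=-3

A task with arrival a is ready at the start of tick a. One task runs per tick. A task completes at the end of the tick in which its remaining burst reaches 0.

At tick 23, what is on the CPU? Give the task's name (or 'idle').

running at tick 23 = C

t=0: vr[A=0] → run A
t=1: vr[A=1024/2501] → run A
t=2: vr[A=2048/2501 B=2048/2501] → run A
t=3: vr[A=3072/2501 B=2048/2501] → run B
t=4: vr[A=3072/2501 B=47616/32513] → run A
t=5: vr[A=4096/2501 B=47616/32513 C=47616/32513] → run B
t=6: vr[A=4096/2501 C=47616/32513 E=47616/32513] → run C
t=7: vr[A=4096/2501 C=64481792/21296015 E=47616/32513 H=47616/32513] → run E
t=8: vr[A=4096/2501 C=64481792/21296015 E=128096768/64733383 H=47616/32513] → run H
t=9: vr[A=4096/2501 C=64481792/21296015 E=128096768/64733383 H=128096768/64733383] → run A
t=10: vr[A=5120/2501 C=64481792/21296015 E=128096768/64733383 H=128096768/64733383] → run E
t=11: vr[A=5120/2501 C=64481792/21296015 E=161390080/64733383 H=128096768/64733383] → run H
t=12: vr[A=5120/2501 C=64481792/21296015 E=161390080/64733383] → run A
t=13: vr[C=64481792/21296015 E=161390080/64733383] → run E
t=14: vr[C=64481792/21296015 E=194683392/64733383] → run E
t=15: vr[C=64481792/21296015 E=227976704/64733383] → run C
t=16: vr[C=97775104/21296015 E=227976704/64733383] → run E
t=17: vr[C=97775104/21296015 E=261270016/64733383] → run E
t=18: vr[C=97775104/21296015 E=294563328/64733383] → run E
t=19: vr[C=97775104/21296015 E=327856640/64733383] → run C
t=20: vr[C=131068416/21296015 E=327856640/64733383] → run E
t=21: vr[C=131068416/21296015] → run C
t=22: vr[C=164361728/21296015] → run C
t=23: vr[C=39531008/4259203] → run C
t=24: (idle)
t=25: (idle)
t=26: (idle)
t=27: (idle)
t=28: (idle)
t=29: (idle)
t=30: (idle)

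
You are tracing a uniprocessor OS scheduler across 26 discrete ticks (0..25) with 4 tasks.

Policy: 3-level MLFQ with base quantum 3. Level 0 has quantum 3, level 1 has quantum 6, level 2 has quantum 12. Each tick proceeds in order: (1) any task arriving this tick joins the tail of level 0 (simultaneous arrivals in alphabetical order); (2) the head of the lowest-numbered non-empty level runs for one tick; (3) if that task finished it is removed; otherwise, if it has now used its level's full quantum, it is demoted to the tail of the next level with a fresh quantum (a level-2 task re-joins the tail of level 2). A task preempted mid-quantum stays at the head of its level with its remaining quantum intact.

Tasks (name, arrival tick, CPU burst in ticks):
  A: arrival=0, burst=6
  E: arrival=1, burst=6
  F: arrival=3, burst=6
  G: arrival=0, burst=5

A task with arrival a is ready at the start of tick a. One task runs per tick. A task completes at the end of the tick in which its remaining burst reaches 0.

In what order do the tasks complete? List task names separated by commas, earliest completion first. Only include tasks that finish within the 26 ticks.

completion order = A, G, E, F

t=0: L0/L1/L2 = AG/-/- → run A
t=1: L0/L1/L2 = AGE/-/- → run A
t=2: L0/L1/L2 = AGE/-/- → run A
t=3: L0/L1/L2 = GEF/A/- → run G
t=4: L0/L1/L2 = GEF/A/- → run G
t=5: L0/L1/L2 = GEF/A/- → run G
t=6: L0/L1/L2 = EF/AG/- → run E
t=7: L0/L1/L2 = EF/AG/- → run E
t=8: L0/L1/L2 = EF/AG/- → run E
t=9: L0/L1/L2 = F/AGE/- → run F
t=10: L0/L1/L2 = F/AGE/- → run F
t=11: L0/L1/L2 = F/AGE/- → run F
t=12: L0/L1/L2 = -/AGEF/- → run A
t=13: L0/L1/L2 = -/AGEF/- → run A
t=14: L0/L1/L2 = -/AGEF/- → run A
t=15: L0/L1/L2 = -/GEF/- → run G
t=16: L0/L1/L2 = -/GEF/- → run G
t=17: L0/L1/L2 = -/EF/- → run E
t=18: L0/L1/L2 = -/EF/- → run E
t=19: L0/L1/L2 = -/EF/- → run E
t=20: L0/L1/L2 = -/F/- → run F
t=21: L0/L1/L2 = -/F/- → run F
t=22: L0/L1/L2 = -/F/- → run F
t=23: (idle)
t=24: (idle)
t=25: (idle)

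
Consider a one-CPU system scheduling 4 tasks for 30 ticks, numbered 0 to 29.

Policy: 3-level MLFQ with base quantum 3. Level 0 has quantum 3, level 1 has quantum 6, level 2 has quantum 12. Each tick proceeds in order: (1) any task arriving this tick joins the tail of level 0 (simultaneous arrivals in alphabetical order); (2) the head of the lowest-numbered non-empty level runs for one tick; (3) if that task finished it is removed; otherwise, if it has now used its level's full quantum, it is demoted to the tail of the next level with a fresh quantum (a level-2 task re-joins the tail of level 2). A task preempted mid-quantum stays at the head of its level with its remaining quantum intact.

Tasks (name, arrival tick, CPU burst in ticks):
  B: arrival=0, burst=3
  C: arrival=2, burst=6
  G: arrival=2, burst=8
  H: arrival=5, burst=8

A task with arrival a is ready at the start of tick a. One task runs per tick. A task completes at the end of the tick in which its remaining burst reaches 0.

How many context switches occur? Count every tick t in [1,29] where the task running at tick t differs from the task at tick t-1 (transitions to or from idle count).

context switches = 7

t=0: L0/L1/L2 = B/-/- → run B
t=1: L0/L1/L2 = B/-/- → run B
t=2: L0/L1/L2 = BCG/-/- → run B
t=3: L0/L1/L2 = CG/-/- → run C
t=4: L0/L1/L2 = CG/-/- → run C
t=5: L0/L1/L2 = CGH/-/- → run C
t=6: L0/L1/L2 = GH/C/- → run G
t=7: L0/L1/L2 = GH/C/- → run G
t=8: L0/L1/L2 = GH/C/- → run G
t=9: L0/L1/L2 = H/CG/- → run H
t=10: L0/L1/L2 = H/CG/- → run H
t=11: L0/L1/L2 = H/CG/- → run H
t=12: L0/L1/L2 = -/CGH/- → run C
t=13: L0/L1/L2 = -/CGH/- → run C
t=14: L0/L1/L2 = -/CGH/- → run C
t=15: L0/L1/L2 = -/GH/- → run G
t=16: L0/L1/L2 = -/GH/- → run G
t=17: L0/L1/L2 = -/GH/- → run G
t=18: L0/L1/L2 = -/GH/- → run G
t=19: L0/L1/L2 = -/GH/- → run G
t=20: L0/L1/L2 = -/H/- → run H
t=21: L0/L1/L2 = -/H/- → run H
t=22: L0/L1/L2 = -/H/- → run H
t=23: L0/L1/L2 = -/H/- → run H
t=24: L0/L1/L2 = -/H/- → run H
t=25: (idle)
t=26: (idle)
t=27: (idle)
t=28: (idle)
t=29: (idle)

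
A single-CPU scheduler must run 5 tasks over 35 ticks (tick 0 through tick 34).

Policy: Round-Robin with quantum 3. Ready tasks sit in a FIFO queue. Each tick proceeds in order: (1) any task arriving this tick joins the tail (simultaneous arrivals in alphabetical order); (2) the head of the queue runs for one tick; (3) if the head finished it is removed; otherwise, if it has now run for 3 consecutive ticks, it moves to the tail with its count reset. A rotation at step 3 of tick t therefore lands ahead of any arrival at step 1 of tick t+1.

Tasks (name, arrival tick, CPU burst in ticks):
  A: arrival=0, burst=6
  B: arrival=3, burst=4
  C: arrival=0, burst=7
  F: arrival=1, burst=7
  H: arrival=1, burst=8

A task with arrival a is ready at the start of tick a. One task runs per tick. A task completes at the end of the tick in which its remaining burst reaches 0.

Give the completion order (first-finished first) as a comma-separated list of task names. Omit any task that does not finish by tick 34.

t=0: queue=[A,C] q_used=0 → run A
t=1: queue=[A,C,F,H] q_used=1 → run A
t=2: queue=[A,C,F,H] q_used=2 → run A
t=3: queue=[C,F,H,A,B] q_used=0 → run C
t=4: queue=[C,F,H,A,B] q_used=1 → run C
t=5: queue=[C,F,H,A,B] q_used=2 → run C
t=6: queue=[F,H,A,B,C] q_used=0 → run F
t=7: queue=[F,H,A,B,C] q_used=1 → run F
t=8: queue=[F,H,A,B,C] q_used=2 → run F
t=9: queue=[H,A,B,C,F] q_used=0 → run H
t=10: queue=[H,A,B,C,F] q_used=1 → run H
t=11: queue=[H,A,B,C,F] q_used=2 → run H
t=12: queue=[A,B,C,F,H] q_used=0 → run A
t=13: queue=[A,B,C,F,H] q_used=1 → run A
t=14: queue=[A,B,C,F,H] q_used=2 → run A
t=15: queue=[B,C,F,H] q_used=0 → run B
t=16: queue=[B,C,F,H] q_used=1 → run B
t=17: queue=[B,C,F,H] q_used=2 → run B
t=18: queue=[C,F,H,B] q_used=0 → run C
t=19: queue=[C,F,H,B] q_used=1 → run C
t=20: queue=[C,F,H,B] q_used=2 → run C
t=21: queue=[F,H,B,C] q_used=0 → run F
t=22: queue=[F,H,B,C] q_used=1 → run F
t=23: queue=[F,H,B,C] q_used=2 → run F
t=24: queue=[H,B,C,F] q_used=0 → run H
t=25: queue=[H,B,C,F] q_used=1 → run H
t=26: queue=[H,B,C,F] q_used=2 → run H
t=27: queue=[B,C,F,H] q_used=0 → run B
t=28: queue=[C,F,H] q_used=0 → run C
t=29: queue=[F,H] q_used=0 → run F
t=30: queue=[H] q_used=0 → run H
t=31: queue=[H] q_used=1 → run H
t=32: (idle)
t=33: (idle)
t=34: (idle)

completion order = A, B, C, F, H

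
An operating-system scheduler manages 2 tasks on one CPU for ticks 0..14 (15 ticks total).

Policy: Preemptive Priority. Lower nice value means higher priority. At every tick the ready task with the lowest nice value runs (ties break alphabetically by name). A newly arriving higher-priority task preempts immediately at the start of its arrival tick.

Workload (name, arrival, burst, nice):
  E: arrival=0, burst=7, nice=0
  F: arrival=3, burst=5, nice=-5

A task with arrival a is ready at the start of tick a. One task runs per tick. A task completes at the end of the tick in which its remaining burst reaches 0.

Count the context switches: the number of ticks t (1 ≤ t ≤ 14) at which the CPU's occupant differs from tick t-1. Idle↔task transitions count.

context switches = 3

t=0: ready={E} → run E
t=1: ready={E} → run E
t=2: ready={E} → run E
t=3: ready={E,F} → run F
t=4: ready={E,F} → run F
t=5: ready={E,F} → run F
t=6: ready={E,F} → run F
t=7: ready={E,F} → run F
t=8: ready={E} → run E
t=9: ready={E} → run E
t=10: ready={E} → run E
t=11: ready={E} → run E
t=12: (idle)
t=13: (idle)
t=14: (idle)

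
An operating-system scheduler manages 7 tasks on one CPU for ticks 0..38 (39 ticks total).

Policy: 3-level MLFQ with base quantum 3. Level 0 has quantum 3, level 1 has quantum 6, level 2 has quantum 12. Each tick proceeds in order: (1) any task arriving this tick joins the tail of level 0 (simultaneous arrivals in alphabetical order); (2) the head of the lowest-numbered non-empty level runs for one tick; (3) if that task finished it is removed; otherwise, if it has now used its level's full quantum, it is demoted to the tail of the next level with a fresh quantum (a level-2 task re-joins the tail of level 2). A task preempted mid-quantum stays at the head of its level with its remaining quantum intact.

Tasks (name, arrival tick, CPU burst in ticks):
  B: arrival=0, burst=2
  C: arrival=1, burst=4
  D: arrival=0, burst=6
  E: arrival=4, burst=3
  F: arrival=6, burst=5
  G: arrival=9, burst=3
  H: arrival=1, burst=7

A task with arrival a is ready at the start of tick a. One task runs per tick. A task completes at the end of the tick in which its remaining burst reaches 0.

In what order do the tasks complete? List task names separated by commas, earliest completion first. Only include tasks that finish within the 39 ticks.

t=0: L0/L1/L2 = BD/-/- → run B
t=1: L0/L1/L2 = BDCH/-/- → run B
t=2: L0/L1/L2 = DCH/-/- → run D
t=3: L0/L1/L2 = DCH/-/- → run D
t=4: L0/L1/L2 = DCHE/-/- → run D
t=5: L0/L1/L2 = CHE/D/- → run C
t=6: L0/L1/L2 = CHEF/D/- → run C
t=7: L0/L1/L2 = CHEF/D/- → run C
t=8: L0/L1/L2 = HEF/DC/- → run H
t=9: L0/L1/L2 = HEFG/DC/- → run H
t=10: L0/L1/L2 = HEFG/DC/- → run H
t=11: L0/L1/L2 = EFG/DCH/- → run E
t=12: L0/L1/L2 = EFG/DCH/- → run E
t=13: L0/L1/L2 = EFG/DCH/- → run E
t=14: L0/L1/L2 = FG/DCH/- → run F
t=15: L0/L1/L2 = FG/DCH/- → run F
t=16: L0/L1/L2 = FG/DCH/- → run F
t=17: L0/L1/L2 = G/DCHF/- → run G
t=18: L0/L1/L2 = G/DCHF/- → run G
t=19: L0/L1/L2 = G/DCHF/- → run G
t=20: L0/L1/L2 = -/DCHF/- → run D
t=21: L0/L1/L2 = -/DCHF/- → run D
t=22: L0/L1/L2 = -/DCHF/- → run D
t=23: L0/L1/L2 = -/CHF/- → run C
t=24: L0/L1/L2 = -/HF/- → run H
t=25: L0/L1/L2 = -/HF/- → run H
t=26: L0/L1/L2 = -/HF/- → run H
t=27: L0/L1/L2 = -/HF/- → run H
t=28: L0/L1/L2 = -/F/- → run F
t=29: L0/L1/L2 = -/F/- → run F
t=30: (idle)
t=31: (idle)
t=32: (idle)
t=33: (idle)
t=34: (idle)
t=35: (idle)
t=36: (idle)
t=37: (idle)
t=38: (idle)

completion order = B, E, G, D, C, H, F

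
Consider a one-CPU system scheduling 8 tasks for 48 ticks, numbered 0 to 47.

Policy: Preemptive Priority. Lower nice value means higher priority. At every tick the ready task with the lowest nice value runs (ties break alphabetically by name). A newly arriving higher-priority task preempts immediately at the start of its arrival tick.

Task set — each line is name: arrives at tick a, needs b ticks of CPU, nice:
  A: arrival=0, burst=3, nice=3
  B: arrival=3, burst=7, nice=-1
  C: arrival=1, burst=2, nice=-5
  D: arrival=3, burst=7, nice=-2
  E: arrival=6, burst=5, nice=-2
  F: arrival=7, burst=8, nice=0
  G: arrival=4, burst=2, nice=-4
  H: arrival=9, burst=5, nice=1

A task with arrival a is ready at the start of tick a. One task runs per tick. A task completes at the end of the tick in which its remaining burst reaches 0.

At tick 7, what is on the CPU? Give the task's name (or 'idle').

t=0: ready={A} → run A
t=1: ready={A,C} → run C
t=2: ready={A,C} → run C
t=3: ready={A,B,D} → run D
t=4: ready={A,B,D,G} → run G
t=5: ready={A,B,D,G} → run G
t=6: ready={A,B,D,E} → run D
t=7: ready={A,B,D,E,F} → run D
t=8: ready={A,B,D,E,F} → run D
t=9: ready={A,B,D,E,F,H} → run D
t=10: ready={A,B,D,E,F,H} → run D
t=11: ready={A,B,D,E,F,H} → run D
t=12: ready={A,B,E,F,H} → run E
t=13: ready={A,B,E,F,H} → run E
t=14: ready={A,B,E,F,H} → run E
t=15: ready={A,B,E,F,H} → run E
t=16: ready={A,B,E,F,H} → run E
t=17: ready={A,B,F,H} → run B
t=18: ready={A,B,F,H} → run B
t=19: ready={A,B,F,H} → run B
t=20: ready={A,B,F,H} → run B
t=21: ready={A,B,F,H} → run B
t=22: ready={A,B,F,H} → run B
t=23: ready={A,B,F,H} → run B
t=24: ready={A,F,H} → run F
t=25: ready={A,F,H} → run F
t=26: ready={A,F,H} → run F
t=27: ready={A,F,H} → run F
t=28: ready={A,F,H} → run F
t=29: ready={A,F,H} → run F
t=30: ready={A,F,H} → run F
t=31: ready={A,F,H} → run F
t=32: ready={A,H} → run H
t=33: ready={A,H} → run H
t=34: ready={A,H} → run H
t=35: ready={A,H} → run H
t=36: ready={A,H} → run H
t=37: ready={A} → run A
t=38: ready={A} → run A
t=39: (idle)
t=40: (idle)
t=41: (idle)
t=42: (idle)
t=43: (idle)
t=44: (idle)
t=45: (idle)
t=46: (idle)
t=47: (idle)

running at tick 7 = D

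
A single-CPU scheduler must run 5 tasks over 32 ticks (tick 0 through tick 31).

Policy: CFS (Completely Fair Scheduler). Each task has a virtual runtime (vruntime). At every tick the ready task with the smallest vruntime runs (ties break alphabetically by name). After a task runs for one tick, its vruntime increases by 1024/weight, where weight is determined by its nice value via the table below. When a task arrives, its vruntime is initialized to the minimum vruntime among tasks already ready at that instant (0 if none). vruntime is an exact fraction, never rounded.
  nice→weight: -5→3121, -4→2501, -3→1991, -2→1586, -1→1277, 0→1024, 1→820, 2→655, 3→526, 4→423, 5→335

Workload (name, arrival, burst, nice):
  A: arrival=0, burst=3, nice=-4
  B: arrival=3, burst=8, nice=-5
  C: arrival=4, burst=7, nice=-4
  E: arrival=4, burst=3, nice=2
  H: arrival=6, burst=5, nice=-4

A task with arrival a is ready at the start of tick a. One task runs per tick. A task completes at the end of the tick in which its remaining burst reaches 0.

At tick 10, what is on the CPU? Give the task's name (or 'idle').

running at tick 10 = H

t=0: vr[A=0] → run A
t=1: vr[A=1024/2501] → run A
t=2: vr[A=2048/2501] → run A
t=3: vr[B=0] → run B
t=4: vr[B=1024/3121 C=1024/3121 E=1024/3121] → run B
t=5: vr[B=2048/3121 C=1024/3121 E=1024/3121] → run C
t=6: vr[B=2048/3121 C=5756928/7805621 E=1024/3121 H=1024/3121] → run E
t=7: vr[B=2048/3121 C=5756928/7805621 E=3866624/2044255 H=1024/3121] → run H
t=8: vr[B=2048/3121 C=5756928/7805621 E=3866624/2044255 H=5756928/7805621] → run B
t=9: vr[B=3072/3121 C=5756928/7805621 E=3866624/2044255 H=5756928/7805621] → run C
t=10: vr[B=3072/3121 C=8952832/7805621 E=3866624/2044255 H=5756928/7805621] → run H
t=11: vr[B=3072/3121 C=8952832/7805621 E=3866624/2044255 H=8952832/7805621] → run B
t=12: vr[B=4096/3121 C=8952832/7805621 E=3866624/2044255 H=8952832/7805621] → run C
t=13: vr[B=4096/3121 C=12148736/7805621 E=3866624/2044255 H=8952832/7805621] → run H
t=14: vr[B=4096/3121 C=12148736/7805621 E=3866624/2044255 H=12148736/7805621] → run B
t=15: vr[B=5120/3121 C=12148736/7805621 E=3866624/2044255 H=12148736/7805621] → run C
t=16: vr[B=5120/3121 C=15344640/7805621 E=3866624/2044255 H=12148736/7805621] → run H
t=17: vr[B=5120/3121 C=15344640/7805621 E=3866624/2044255 H=15344640/7805621] → run B
t=18: vr[B=6144/3121 C=15344640/7805621 E=3866624/2044255 H=15344640/7805621] → run E
t=19: vr[B=6144/3121 C=15344640/7805621 E=7062528/2044255 H=15344640/7805621] → run C
t=20: vr[B=6144/3121 C=18540544/7805621 E=7062528/2044255 H=15344640/7805621] → run H
t=21: vr[B=6144/3121 C=18540544/7805621 E=7062528/2044255] → run B
t=22: vr[B=7168/3121 C=18540544/7805621 E=7062528/2044255] → run B
t=23: vr[C=18540544/7805621 E=7062528/2044255] → run C
t=24: vr[C=21736448/7805621 E=7062528/2044255] → run C
t=25: vr[E=7062528/2044255] → run E
t=26: (idle)
t=27: (idle)
t=28: (idle)
t=29: (idle)
t=30: (idle)
t=31: (idle)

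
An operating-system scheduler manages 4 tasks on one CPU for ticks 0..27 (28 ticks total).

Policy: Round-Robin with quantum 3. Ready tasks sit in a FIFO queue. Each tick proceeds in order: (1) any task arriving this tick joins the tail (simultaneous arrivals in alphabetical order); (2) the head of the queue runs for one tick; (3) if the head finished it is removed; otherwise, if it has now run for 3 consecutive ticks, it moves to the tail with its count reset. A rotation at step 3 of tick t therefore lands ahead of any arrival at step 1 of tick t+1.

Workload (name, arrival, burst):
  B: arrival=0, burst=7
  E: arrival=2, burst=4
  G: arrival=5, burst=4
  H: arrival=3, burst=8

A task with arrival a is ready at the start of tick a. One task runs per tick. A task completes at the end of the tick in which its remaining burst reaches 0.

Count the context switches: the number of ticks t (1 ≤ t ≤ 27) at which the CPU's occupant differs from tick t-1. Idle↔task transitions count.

context switches = 10

t=0: queue=[B] q_used=0 → run B
t=1: queue=[B] q_used=1 → run B
t=2: queue=[B,E] q_used=2 → run B
t=3: queue=[E,B,H] q_used=0 → run E
t=4: queue=[E,B,H] q_used=1 → run E
t=5: queue=[E,B,H,G] q_used=2 → run E
t=6: queue=[B,H,G,E] q_used=0 → run B
t=7: queue=[B,H,G,E] q_used=1 → run B
t=8: queue=[B,H,G,E] q_used=2 → run B
t=9: queue=[H,G,E,B] q_used=0 → run H
t=10: queue=[H,G,E,B] q_used=1 → run H
t=11: queue=[H,G,E,B] q_used=2 → run H
t=12: queue=[G,E,B,H] q_used=0 → run G
t=13: queue=[G,E,B,H] q_used=1 → run G
t=14: queue=[G,E,B,H] q_used=2 → run G
t=15: queue=[E,B,H,G] q_used=0 → run E
t=16: queue=[B,H,G] q_used=0 → run B
t=17: queue=[H,G] q_used=0 → run H
t=18: queue=[H,G] q_used=1 → run H
t=19: queue=[H,G] q_used=2 → run H
t=20: queue=[G,H] q_used=0 → run G
t=21: queue=[H] q_used=0 → run H
t=22: queue=[H] q_used=1 → run H
t=23: (idle)
t=24: (idle)
t=25: (idle)
t=26: (idle)
t=27: (idle)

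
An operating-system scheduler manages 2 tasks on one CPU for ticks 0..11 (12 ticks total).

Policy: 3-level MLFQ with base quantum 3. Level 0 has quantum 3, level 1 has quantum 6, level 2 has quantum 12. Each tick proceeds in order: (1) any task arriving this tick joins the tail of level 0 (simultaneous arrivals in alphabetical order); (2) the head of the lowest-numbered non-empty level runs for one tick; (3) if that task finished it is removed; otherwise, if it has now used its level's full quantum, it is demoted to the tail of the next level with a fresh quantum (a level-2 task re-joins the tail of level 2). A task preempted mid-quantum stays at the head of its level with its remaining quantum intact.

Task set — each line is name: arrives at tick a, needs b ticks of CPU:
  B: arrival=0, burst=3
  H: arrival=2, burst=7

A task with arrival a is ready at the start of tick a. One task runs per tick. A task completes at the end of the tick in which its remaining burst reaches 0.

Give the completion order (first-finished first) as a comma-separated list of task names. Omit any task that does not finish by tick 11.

completion order = B, H

t=0: L0/L1/L2 = B/-/- → run B
t=1: L0/L1/L2 = B/-/- → run B
t=2: L0/L1/L2 = BH/-/- → run B
t=3: L0/L1/L2 = H/-/- → run H
t=4: L0/L1/L2 = H/-/- → run H
t=5: L0/L1/L2 = H/-/- → run H
t=6: L0/L1/L2 = -/H/- → run H
t=7: L0/L1/L2 = -/H/- → run H
t=8: L0/L1/L2 = -/H/- → run H
t=9: L0/L1/L2 = -/H/- → run H
t=10: (idle)
t=11: (idle)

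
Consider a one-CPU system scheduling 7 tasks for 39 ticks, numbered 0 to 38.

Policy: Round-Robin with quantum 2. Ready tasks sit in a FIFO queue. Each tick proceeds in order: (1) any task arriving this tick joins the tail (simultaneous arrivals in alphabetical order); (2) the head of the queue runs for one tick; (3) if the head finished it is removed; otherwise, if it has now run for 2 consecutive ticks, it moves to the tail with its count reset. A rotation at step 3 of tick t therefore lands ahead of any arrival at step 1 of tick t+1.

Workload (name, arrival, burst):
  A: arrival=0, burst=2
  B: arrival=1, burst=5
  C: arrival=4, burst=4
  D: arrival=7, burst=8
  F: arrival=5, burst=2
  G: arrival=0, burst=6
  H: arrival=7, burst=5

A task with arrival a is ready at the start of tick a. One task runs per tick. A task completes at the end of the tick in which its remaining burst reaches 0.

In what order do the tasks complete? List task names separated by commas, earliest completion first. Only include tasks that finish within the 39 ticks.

t=0: queue=[A,G] q_used=0 → run A
t=1: queue=[A,G,B] q_used=1 → run A
t=2: queue=[G,B] q_used=0 → run G
t=3: queue=[G,B] q_used=1 → run G
t=4: queue=[B,G,C] q_used=0 → run B
t=5: queue=[B,G,C,F] q_used=1 → run B
t=6: queue=[G,C,F,B] q_used=0 → run G
t=7: queue=[G,C,F,B,D,H] q_used=1 → run G
t=8: queue=[C,F,B,D,H,G] q_used=0 → run C
t=9: queue=[C,F,B,D,H,G] q_used=1 → run C
t=10: queue=[F,B,D,H,G,C] q_used=0 → run F
t=11: queue=[F,B,D,H,G,C] q_used=1 → run F
t=12: queue=[B,D,H,G,C] q_used=0 → run B
t=13: queue=[B,D,H,G,C] q_used=1 → run B
t=14: queue=[D,H,G,C,B] q_used=0 → run D
t=15: queue=[D,H,G,C,B] q_used=1 → run D
t=16: queue=[H,G,C,B,D] q_used=0 → run H
t=17: queue=[H,G,C,B,D] q_used=1 → run H
t=18: queue=[G,C,B,D,H] q_used=0 → run G
t=19: queue=[G,C,B,D,H] q_used=1 → run G
t=20: queue=[C,B,D,H] q_used=0 → run C
t=21: queue=[C,B,D,H] q_used=1 → run C
t=22: queue=[B,D,H] q_used=0 → run B
t=23: queue=[D,H] q_used=0 → run D
t=24: queue=[D,H] q_used=1 → run D
t=25: queue=[H,D] q_used=0 → run H
t=26: queue=[H,D] q_used=1 → run H
t=27: queue=[D,H] q_used=0 → run D
t=28: queue=[D,H] q_used=1 → run D
t=29: queue=[H,D] q_used=0 → run H
t=30: queue=[D] q_used=0 → run D
t=31: queue=[D] q_used=1 → run D
t=32: (idle)
t=33: (idle)
t=34: (idle)
t=35: (idle)
t=36: (idle)
t=37: (idle)
t=38: (idle)

completion order = A, F, G, C, B, H, D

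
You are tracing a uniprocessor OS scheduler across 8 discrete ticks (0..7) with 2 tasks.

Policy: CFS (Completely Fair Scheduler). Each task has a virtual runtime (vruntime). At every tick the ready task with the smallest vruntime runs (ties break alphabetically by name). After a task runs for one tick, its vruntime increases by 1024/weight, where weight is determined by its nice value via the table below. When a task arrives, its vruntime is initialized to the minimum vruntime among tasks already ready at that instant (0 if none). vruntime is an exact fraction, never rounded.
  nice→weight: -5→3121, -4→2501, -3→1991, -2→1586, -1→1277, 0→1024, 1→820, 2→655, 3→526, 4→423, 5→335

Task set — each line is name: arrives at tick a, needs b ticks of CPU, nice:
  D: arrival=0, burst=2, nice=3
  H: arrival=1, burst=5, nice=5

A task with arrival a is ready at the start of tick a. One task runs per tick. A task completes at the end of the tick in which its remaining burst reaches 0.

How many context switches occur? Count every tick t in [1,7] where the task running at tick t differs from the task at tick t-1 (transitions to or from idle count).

context switches = 2

t=0: vr[D=0] → run D
t=1: vr[D=512/263 H=512/263] → run D
t=2: vr[H=512/263] → run H
t=3: vr[H=440832/88105] → run H
t=4: vr[H=710144/88105] → run H
t=5: vr[H=979456/88105] → run H
t=6: vr[H=1248768/88105] → run H
t=7: (idle)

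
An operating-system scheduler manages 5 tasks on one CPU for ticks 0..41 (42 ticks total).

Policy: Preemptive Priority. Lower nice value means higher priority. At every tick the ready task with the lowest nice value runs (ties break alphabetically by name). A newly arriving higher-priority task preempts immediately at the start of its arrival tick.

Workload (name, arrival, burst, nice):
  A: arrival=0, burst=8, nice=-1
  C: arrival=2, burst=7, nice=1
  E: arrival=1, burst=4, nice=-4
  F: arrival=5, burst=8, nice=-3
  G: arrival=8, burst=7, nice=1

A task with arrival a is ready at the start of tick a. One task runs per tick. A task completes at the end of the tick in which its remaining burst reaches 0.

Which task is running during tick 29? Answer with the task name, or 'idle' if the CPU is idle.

running at tick 29 = G

t=0: ready={A} → run A
t=1: ready={A,E} → run E
t=2: ready={A,C,E} → run E
t=3: ready={A,C,E} → run E
t=4: ready={A,C,E} → run E
t=5: ready={A,C,F} → run F
t=6: ready={A,C,F} → run F
t=7: ready={A,C,F} → run F
t=8: ready={A,C,F,G} → run F
t=9: ready={A,C,F,G} → run F
t=10: ready={A,C,F,G} → run F
t=11: ready={A,C,F,G} → run F
t=12: ready={A,C,F,G} → run F
t=13: ready={A,C,G} → run A
t=14: ready={A,C,G} → run A
t=15: ready={A,C,G} → run A
t=16: ready={A,C,G} → run A
t=17: ready={A,C,G} → run A
t=18: ready={A,C,G} → run A
t=19: ready={A,C,G} → run A
t=20: ready={C,G} → run C
t=21: ready={C,G} → run C
t=22: ready={C,G} → run C
t=23: ready={C,G} → run C
t=24: ready={C,G} → run C
t=25: ready={C,G} → run C
t=26: ready={C,G} → run C
t=27: ready={G} → run G
t=28: ready={G} → run G
t=29: ready={G} → run G
t=30: ready={G} → run G
t=31: ready={G} → run G
t=32: ready={G} → run G
t=33: ready={G} → run G
t=34: (idle)
t=35: (idle)
t=36: (idle)
t=37: (idle)
t=38: (idle)
t=39: (idle)
t=40: (idle)
t=41: (idle)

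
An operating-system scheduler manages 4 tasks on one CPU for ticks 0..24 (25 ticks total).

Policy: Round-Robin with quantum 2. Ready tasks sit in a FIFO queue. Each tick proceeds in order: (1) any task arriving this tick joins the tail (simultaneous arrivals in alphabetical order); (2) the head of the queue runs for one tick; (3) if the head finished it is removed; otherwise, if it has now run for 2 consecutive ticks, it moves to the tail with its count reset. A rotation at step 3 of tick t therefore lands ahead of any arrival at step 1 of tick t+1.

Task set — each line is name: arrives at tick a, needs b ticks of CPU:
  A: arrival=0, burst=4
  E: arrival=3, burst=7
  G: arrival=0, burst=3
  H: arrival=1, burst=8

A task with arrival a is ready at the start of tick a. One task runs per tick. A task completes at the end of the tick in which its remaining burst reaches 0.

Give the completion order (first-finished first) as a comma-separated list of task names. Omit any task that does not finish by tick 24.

completion order = A, G, H, E

t=0: queue=[A,G] q_used=0 → run A
t=1: queue=[A,G,H] q_used=1 → run A
t=2: queue=[G,H,A] q_used=0 → run G
t=3: queue=[G,H,A,E] q_used=1 → run G
t=4: queue=[H,A,E,G] q_used=0 → run H
t=5: queue=[H,A,E,G] q_used=1 → run H
t=6: queue=[A,E,G,H] q_used=0 → run A
t=7: queue=[A,E,G,H] q_used=1 → run A
t=8: queue=[E,G,H] q_used=0 → run E
t=9: queue=[E,G,H] q_used=1 → run E
t=10: queue=[G,H,E] q_used=0 → run G
t=11: queue=[H,E] q_used=0 → run H
t=12: queue=[H,E] q_used=1 → run H
t=13: queue=[E,H] q_used=0 → run E
t=14: queue=[E,H] q_used=1 → run E
t=15: queue=[H,E] q_used=0 → run H
t=16: queue=[H,E] q_used=1 → run H
t=17: queue=[E,H] q_used=0 → run E
t=18: queue=[E,H] q_used=1 → run E
t=19: queue=[H,E] q_used=0 → run H
t=20: queue=[H,E] q_used=1 → run H
t=21: queue=[E] q_used=0 → run E
t=22: (idle)
t=23: (idle)
t=24: (idle)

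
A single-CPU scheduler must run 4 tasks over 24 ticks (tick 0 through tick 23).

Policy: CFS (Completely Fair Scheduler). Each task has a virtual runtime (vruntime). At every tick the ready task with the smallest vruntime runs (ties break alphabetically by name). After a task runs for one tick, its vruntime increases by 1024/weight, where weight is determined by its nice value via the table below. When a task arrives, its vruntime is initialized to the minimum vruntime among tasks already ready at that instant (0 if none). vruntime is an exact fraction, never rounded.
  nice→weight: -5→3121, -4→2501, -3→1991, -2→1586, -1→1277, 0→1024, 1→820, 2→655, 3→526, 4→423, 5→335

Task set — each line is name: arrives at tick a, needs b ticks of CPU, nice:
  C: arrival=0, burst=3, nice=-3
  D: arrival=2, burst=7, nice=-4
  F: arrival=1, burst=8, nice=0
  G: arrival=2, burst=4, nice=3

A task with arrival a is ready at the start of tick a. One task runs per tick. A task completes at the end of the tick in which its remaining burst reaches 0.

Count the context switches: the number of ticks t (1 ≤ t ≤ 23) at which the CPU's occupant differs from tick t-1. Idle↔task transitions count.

t=0: vr[C=0] → run C
t=1: vr[C=1024/1991 F=1024/1991] → run C
t=2: vr[C=2048/1991 D=1024/1991 F=1024/1991 G=1024/1991] → run D
t=3: vr[C=2048/1991 D=4599808/4979491 F=1024/1991 G=1024/1991] → run F
t=4: vr[C=2048/1991 D=4599808/4979491 F=3015/1991 G=1024/1991] → run G
t=5: vr[C=2048/1991 D=4599808/4979491 F=3015/1991 G=1288704/523633] → run D
t=6: vr[C=2048/1991 D=6638592/4979491 F=3015/1991 G=1288704/523633] → run C
t=7: vr[D=6638592/4979491 F=3015/1991 G=1288704/523633] → run D
t=8: vr[D=8677376/4979491 F=3015/1991 G=1288704/523633] → run F
t=9: vr[D=8677376/4979491 F=5006/1991 G=1288704/523633] → run D
t=10: vr[D=10716160/4979491 F=5006/1991 G=1288704/523633] → run D
t=11: vr[D=12754944/4979491 F=5006/1991 G=1288704/523633] → run G
t=12: vr[D=12754944/4979491 F=5006/1991 G=2308096/523633] → run F
t=13: vr[D=12754944/4979491 F=6997/1991 G=2308096/523633] → run D
t=14: vr[D=14793728/4979491 F=6997/1991 G=2308096/523633] → run D
t=15: vr[F=6997/1991 G=2308096/523633] → run F
t=16: vr[F=8988/1991 G=2308096/523633] → run G
t=17: vr[F=8988/1991 G=3327488/523633] → run F
t=18: vr[F=10979/1991 G=3327488/523633] → run F
t=19: vr[F=12970/1991 G=3327488/523633] → run G
t=20: vr[F=12970/1991] → run F
t=21: vr[F=14961/1991] → run F
t=22: (idle)
t=23: (idle)

context switches = 17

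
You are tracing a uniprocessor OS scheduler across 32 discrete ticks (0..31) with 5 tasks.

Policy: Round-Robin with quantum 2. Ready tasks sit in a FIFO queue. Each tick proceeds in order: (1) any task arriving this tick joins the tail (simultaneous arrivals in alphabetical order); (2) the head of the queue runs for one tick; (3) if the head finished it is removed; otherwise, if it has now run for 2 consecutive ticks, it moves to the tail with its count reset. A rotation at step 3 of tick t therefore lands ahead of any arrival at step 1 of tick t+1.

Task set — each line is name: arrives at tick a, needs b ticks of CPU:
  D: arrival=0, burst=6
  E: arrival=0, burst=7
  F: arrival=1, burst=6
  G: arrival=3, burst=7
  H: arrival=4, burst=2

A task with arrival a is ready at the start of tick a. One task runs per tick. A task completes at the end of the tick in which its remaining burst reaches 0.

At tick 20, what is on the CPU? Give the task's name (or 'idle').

t=0: queue=[D,E] q_used=0 → run D
t=1: queue=[D,E,F] q_used=1 → run D
t=2: queue=[E,F,D] q_used=0 → run E
t=3: queue=[E,F,D,G] q_used=1 → run E
t=4: queue=[F,D,G,E,H] q_used=0 → run F
t=5: queue=[F,D,G,E,H] q_used=1 → run F
t=6: queue=[D,G,E,H,F] q_used=0 → run D
t=7: queue=[D,G,E,H,F] q_used=1 → run D
t=8: queue=[G,E,H,F,D] q_used=0 → run G
t=9: queue=[G,E,H,F,D] q_used=1 → run G
t=10: queue=[E,H,F,D,G] q_used=0 → run E
t=11: queue=[E,H,F,D,G] q_used=1 → run E
t=12: queue=[H,F,D,G,E] q_used=0 → run H
t=13: queue=[H,F,D,G,E] q_used=1 → run H
t=14: queue=[F,D,G,E] q_used=0 → run F
t=15: queue=[F,D,G,E] q_used=1 → run F
t=16: queue=[D,G,E,F] q_used=0 → run D
t=17: queue=[D,G,E,F] q_used=1 → run D
t=18: queue=[G,E,F] q_used=0 → run G
t=19: queue=[G,E,F] q_used=1 → run G
t=20: queue=[E,F,G] q_used=0 → run E
t=21: queue=[E,F,G] q_used=1 → run E
t=22: queue=[F,G,E] q_used=0 → run F
t=23: queue=[F,G,E] q_used=1 → run F
t=24: queue=[G,E] q_used=0 → run G
t=25: queue=[G,E] q_used=1 → run G
t=26: queue=[E,G] q_used=0 → run E
t=27: queue=[G] q_used=0 → run G
t=28: (idle)
t=29: (idle)
t=30: (idle)
t=31: (idle)

running at tick 20 = E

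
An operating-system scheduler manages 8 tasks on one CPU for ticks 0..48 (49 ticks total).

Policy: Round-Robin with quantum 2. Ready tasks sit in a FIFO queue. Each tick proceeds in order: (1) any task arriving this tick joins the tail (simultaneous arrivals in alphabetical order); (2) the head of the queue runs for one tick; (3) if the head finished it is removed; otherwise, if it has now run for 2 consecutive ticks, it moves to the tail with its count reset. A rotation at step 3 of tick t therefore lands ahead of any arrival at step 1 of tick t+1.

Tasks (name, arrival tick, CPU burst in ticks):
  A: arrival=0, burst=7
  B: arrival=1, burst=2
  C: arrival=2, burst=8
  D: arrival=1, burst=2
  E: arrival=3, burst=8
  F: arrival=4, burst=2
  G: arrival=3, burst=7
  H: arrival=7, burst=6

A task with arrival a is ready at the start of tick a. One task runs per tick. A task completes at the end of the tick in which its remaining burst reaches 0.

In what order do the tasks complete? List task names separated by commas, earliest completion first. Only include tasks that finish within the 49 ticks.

completion order = B, D, F, A, H, C, E, G

t=0: queue=[A] q_used=0 → run A
t=1: queue=[A,B,D] q_used=1 → run A
t=2: queue=[B,D,A,C] q_used=0 → run B
t=3: queue=[B,D,A,C,E,G] q_used=1 → run B
t=4: queue=[D,A,C,E,G,F] q_used=0 → run D
t=5: queue=[D,A,C,E,G,F] q_used=1 → run D
t=6: queue=[A,C,E,G,F] q_used=0 → run A
t=7: queue=[A,C,E,G,F,H] q_used=1 → run A
t=8: queue=[C,E,G,F,H,A] q_used=0 → run C
t=9: queue=[C,E,G,F,H,A] q_used=1 → run C
t=10: queue=[E,G,F,H,A,C] q_used=0 → run E
t=11: queue=[E,G,F,H,A,C] q_used=1 → run E
t=12: queue=[G,F,H,A,C,E] q_used=0 → run G
t=13: queue=[G,F,H,A,C,E] q_used=1 → run G
t=14: queue=[F,H,A,C,E,G] q_used=0 → run F
t=15: queue=[F,H,A,C,E,G] q_used=1 → run F
t=16: queue=[H,A,C,E,G] q_used=0 → run H
t=17: queue=[H,A,C,E,G] q_used=1 → run H
t=18: queue=[A,C,E,G,H] q_used=0 → run A
t=19: queue=[A,C,E,G,H] q_used=1 → run A
t=20: queue=[C,E,G,H,A] q_used=0 → run C
t=21: queue=[C,E,G,H,A] q_used=1 → run C
t=22: queue=[E,G,H,A,C] q_used=0 → run E
t=23: queue=[E,G,H,A,C] q_used=1 → run E
t=24: queue=[G,H,A,C,E] q_used=0 → run G
t=25: queue=[G,H,A,C,E] q_used=1 → run G
t=26: queue=[H,A,C,E,G] q_used=0 → run H
t=27: queue=[H,A,C,E,G] q_used=1 → run H
t=28: queue=[A,C,E,G,H] q_used=0 → run A
t=29: queue=[C,E,G,H] q_used=0 → run C
t=30: queue=[C,E,G,H] q_used=1 → run C
t=31: queue=[E,G,H,C] q_used=0 → run E
t=32: queue=[E,G,H,C] q_used=1 → run E
t=33: queue=[G,H,C,E] q_used=0 → run G
t=34: queue=[G,H,C,E] q_used=1 → run G
t=35: queue=[H,C,E,G] q_used=0 → run H
t=36: queue=[H,C,E,G] q_used=1 → run H
t=37: queue=[C,E,G] q_used=0 → run C
t=38: queue=[C,E,G] q_used=1 → run C
t=39: queue=[E,G] q_used=0 → run E
t=40: queue=[E,G] q_used=1 → run E
t=41: queue=[G] q_used=0 → run G
t=42: (idle)
t=43: (idle)
t=44: (idle)
t=45: (idle)
t=46: (idle)
t=47: (idle)
t=48: (idle)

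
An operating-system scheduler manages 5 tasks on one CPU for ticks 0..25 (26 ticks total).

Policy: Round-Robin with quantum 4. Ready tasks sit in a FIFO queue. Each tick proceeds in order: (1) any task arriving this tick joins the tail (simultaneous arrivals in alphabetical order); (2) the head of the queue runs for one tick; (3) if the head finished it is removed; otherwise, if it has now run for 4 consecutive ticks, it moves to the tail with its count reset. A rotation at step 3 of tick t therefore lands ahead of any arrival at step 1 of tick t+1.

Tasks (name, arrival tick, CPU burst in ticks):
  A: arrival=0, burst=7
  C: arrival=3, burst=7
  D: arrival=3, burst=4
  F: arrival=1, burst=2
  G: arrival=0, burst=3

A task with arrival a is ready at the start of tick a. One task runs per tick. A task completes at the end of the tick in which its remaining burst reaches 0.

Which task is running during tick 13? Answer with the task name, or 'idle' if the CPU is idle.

t=0: queue=[A,G] q_used=0 → run A
t=1: queue=[A,G,F] q_used=1 → run A
t=2: queue=[A,G,F] q_used=2 → run A
t=3: queue=[A,G,F,C,D] q_used=3 → run A
t=4: queue=[G,F,C,D,A] q_used=0 → run G
t=5: queue=[G,F,C,D,A] q_used=1 → run G
t=6: queue=[G,F,C,D,A] q_used=2 → run G
t=7: queue=[F,C,D,A] q_used=0 → run F
t=8: queue=[F,C,D,A] q_used=1 → run F
t=9: queue=[C,D,A] q_used=0 → run C
t=10: queue=[C,D,A] q_used=1 → run C
t=11: queue=[C,D,A] q_used=2 → run C
t=12: queue=[C,D,A] q_used=3 → run C
t=13: queue=[D,A,C] q_used=0 → run D
t=14: queue=[D,A,C] q_used=1 → run D
t=15: queue=[D,A,C] q_used=2 → run D
t=16: queue=[D,A,C] q_used=3 → run D
t=17: queue=[A,C] q_used=0 → run A
t=18: queue=[A,C] q_used=1 → run A
t=19: queue=[A,C] q_used=2 → run A
t=20: queue=[C] q_used=0 → run C
t=21: queue=[C] q_used=1 → run C
t=22: queue=[C] q_used=2 → run C
t=23: (idle)
t=24: (idle)
t=25: (idle)

running at tick 13 = D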